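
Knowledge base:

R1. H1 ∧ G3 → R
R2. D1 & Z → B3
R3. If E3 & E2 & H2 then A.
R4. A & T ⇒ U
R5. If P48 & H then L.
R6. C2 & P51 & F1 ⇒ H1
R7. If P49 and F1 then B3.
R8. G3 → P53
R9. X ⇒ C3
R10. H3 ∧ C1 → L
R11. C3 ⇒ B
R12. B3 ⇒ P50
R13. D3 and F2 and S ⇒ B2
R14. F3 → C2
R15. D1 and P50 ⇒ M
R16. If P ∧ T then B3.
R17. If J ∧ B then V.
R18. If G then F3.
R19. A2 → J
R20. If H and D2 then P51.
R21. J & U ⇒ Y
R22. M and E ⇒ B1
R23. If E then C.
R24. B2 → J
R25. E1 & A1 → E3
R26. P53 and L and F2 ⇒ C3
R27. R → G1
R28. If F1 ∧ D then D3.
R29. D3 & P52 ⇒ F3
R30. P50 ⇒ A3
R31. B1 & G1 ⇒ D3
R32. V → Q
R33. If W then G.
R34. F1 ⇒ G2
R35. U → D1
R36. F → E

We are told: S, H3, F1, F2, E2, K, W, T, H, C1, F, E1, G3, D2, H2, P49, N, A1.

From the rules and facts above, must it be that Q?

Yes

B3  (by R7: P49, F1)
P53  (by R8: G3)
L  (by R10: H3, C1)
P50  (by R12: B3)
P51  (by R20: H, D2)
E3  (by R25: E1, A1)
C3  (by R26: P53, L, F2)
G  (by R33: W)
E  (by R36: F)
A  (by R3: E3, E2, H2)
U  (by R4: A, T)
B  (by R11: C3)
F3  (by R18: G)
D1  (by R35: U)
C2  (by R14: F3)
M  (by R15: D1, P50)
B1  (by R22: M, E)
H1  (by R6: C2, P51, F1)
R  (by R1: H1, G3)
G1  (by R27: R)
D3  (by R31: B1, G1)
B2  (by R13: D3, F2, S)
J  (by R24: B2)
V  (by R17: J, B)
Q  (by R32: V)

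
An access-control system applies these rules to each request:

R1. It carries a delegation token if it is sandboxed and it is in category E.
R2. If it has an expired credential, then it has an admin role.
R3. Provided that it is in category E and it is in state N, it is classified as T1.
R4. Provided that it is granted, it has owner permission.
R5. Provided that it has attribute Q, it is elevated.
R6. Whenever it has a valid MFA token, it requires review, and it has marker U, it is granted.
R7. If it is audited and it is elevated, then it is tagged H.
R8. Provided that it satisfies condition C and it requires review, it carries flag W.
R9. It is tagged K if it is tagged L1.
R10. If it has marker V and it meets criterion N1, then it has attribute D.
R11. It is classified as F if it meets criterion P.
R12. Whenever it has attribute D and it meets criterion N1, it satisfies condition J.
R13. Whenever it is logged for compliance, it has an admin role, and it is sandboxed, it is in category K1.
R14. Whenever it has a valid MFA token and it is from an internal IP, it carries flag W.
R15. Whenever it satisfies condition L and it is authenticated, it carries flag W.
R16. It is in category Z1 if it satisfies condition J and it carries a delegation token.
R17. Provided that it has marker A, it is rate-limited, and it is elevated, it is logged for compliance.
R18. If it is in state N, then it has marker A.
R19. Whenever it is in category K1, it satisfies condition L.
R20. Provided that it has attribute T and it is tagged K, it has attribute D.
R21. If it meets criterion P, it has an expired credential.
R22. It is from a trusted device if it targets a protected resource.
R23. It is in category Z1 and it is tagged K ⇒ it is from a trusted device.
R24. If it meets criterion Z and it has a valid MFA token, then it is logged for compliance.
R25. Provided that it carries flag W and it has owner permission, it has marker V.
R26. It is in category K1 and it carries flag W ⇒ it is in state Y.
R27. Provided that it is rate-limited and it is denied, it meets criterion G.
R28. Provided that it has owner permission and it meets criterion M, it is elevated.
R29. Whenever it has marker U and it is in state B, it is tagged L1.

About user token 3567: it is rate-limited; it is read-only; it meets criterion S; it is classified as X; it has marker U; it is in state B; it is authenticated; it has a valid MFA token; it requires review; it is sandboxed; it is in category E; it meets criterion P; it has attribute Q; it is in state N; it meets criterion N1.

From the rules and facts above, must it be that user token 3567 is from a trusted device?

By R1 (it is sandboxed, it is in category E): it carries a delegation token.
By R5 (it has attribute Q): it is elevated.
By R6 (it has a valid MFA token, it requires review, it has marker U): it is granted.
By R18 (it is in state N): it has marker A.
By R21 (it meets criterion P): it has an expired credential.
By R29 (it has marker U, it is in state B): it is tagged L1.
By R2 (it has an expired credential): it has an admin role.
By R4 (it is granted): it has owner permission.
By R9 (it is tagged L1): it is tagged K.
By R17 (it has marker A, it is rate-limited, it is elevated): it is logged for compliance.
By R13 (it is logged for compliance, it has an admin role, it is sandboxed): it is in category K1.
By R19 (it is in category K1): it satisfies condition L.
By R15 (it satisfies condition L, it is authenticated): it carries flag W.
By R25 (it carries flag W, it has owner permission): it has marker V.
By R10 (it has marker V, it meets criterion N1): it has attribute D.
By R12 (it has attribute D, it meets criterion N1): it satisfies condition J.
By R16 (it satisfies condition J, it carries a delegation token): it is in category Z1.
By R23 (it is in category Z1, it is tagged K): it is from a trusted device.

Yes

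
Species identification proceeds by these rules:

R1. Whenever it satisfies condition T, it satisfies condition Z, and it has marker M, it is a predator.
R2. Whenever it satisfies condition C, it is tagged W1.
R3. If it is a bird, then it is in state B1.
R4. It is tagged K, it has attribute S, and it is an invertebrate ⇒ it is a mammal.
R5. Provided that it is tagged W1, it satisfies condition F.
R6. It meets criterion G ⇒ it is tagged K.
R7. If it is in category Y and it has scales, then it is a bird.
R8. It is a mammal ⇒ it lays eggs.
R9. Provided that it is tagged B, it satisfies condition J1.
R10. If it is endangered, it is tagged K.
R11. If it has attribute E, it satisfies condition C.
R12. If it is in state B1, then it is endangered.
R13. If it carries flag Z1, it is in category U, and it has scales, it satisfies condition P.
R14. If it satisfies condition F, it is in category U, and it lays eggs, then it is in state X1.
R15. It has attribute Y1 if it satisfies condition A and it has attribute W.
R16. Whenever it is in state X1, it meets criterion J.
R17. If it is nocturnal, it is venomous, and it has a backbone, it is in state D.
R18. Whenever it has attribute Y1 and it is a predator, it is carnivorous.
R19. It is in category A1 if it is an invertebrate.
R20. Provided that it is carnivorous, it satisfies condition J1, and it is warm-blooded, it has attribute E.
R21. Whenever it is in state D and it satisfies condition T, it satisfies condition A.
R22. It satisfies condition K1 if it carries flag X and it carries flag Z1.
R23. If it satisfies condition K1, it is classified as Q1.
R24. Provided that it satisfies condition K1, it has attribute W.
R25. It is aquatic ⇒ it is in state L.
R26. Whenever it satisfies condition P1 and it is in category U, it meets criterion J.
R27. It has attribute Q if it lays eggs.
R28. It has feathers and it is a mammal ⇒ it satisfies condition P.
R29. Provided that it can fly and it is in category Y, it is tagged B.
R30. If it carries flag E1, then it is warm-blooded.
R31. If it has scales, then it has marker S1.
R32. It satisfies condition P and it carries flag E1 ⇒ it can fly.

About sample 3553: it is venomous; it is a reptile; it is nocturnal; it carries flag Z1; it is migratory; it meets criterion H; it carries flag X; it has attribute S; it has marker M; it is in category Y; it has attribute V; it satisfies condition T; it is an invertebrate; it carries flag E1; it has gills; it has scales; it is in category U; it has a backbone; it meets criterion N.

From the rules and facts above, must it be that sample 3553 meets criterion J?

No

Forward chaining from the given facts derives: is a bird, satisfies condition P, is in state D, is in category A1, satisfies condition A, satisfies condition K1, is classified as Q1, has attribute W, is warm-blooded, has marker S1, can fly, is in state B1, is endangered, has attribute Y1, is tagged B, satisfies condition J1, is tagged K, is a mammal, lays eggs, has attribute Q.
Rules concluding "it meets criterion J": R16 needs "it is in state X1"; R26 needs "it satisfies condition P1" — none of these are established.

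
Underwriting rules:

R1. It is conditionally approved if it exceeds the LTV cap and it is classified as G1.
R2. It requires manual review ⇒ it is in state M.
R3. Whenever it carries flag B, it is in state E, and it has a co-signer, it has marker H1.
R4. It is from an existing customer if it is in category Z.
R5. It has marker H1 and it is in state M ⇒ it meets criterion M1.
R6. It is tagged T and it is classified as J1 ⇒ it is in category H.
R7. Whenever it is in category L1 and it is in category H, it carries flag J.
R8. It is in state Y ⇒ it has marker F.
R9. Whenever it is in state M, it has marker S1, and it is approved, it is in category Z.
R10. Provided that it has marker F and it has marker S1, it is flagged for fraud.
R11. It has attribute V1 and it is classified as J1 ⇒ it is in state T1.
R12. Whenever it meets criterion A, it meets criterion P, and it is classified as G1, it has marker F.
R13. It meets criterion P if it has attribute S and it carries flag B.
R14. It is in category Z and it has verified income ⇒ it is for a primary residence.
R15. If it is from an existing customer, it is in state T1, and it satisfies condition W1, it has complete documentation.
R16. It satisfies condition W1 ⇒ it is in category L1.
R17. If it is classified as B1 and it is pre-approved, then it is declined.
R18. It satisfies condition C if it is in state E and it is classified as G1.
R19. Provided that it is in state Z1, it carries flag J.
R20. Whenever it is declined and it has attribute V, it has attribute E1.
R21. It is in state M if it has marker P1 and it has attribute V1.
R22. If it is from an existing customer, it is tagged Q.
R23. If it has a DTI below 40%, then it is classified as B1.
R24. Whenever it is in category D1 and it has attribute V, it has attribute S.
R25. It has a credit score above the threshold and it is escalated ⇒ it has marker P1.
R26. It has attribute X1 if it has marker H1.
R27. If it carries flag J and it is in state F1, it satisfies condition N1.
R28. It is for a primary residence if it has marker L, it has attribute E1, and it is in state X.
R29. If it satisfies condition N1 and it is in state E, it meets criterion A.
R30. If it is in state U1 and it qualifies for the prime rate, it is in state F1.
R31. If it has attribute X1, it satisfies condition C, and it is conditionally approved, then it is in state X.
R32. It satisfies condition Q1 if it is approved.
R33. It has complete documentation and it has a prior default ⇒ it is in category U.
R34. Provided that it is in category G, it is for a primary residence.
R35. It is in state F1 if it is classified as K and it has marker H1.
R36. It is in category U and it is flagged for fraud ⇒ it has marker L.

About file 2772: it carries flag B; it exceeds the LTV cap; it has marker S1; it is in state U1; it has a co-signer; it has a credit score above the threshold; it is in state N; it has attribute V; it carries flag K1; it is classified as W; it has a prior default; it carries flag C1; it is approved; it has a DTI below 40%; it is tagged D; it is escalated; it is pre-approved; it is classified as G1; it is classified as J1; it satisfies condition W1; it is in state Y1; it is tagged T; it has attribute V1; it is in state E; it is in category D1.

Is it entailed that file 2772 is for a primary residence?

No

Forward chaining from the given facts derives: is conditionally approved, has marker H1, is in category H, is in state T1, is in category L1, satisfies condition C, is classified as B1, has attribute S, has marker P1, has attribute X1, is in state X, satisfies condition Q1, carries flag J, meets criterion P, is declined, has attribute E1, is in state M, meets criterion M1, is in category Z, is from an existing customer, has complete documentation, is tagged Q, is in category U.
Rules concluding "it is for a primary residence": R14 needs "it has verified income"; R28 needs "it has marker L"; R34 needs "it is in category G" — none of these are established.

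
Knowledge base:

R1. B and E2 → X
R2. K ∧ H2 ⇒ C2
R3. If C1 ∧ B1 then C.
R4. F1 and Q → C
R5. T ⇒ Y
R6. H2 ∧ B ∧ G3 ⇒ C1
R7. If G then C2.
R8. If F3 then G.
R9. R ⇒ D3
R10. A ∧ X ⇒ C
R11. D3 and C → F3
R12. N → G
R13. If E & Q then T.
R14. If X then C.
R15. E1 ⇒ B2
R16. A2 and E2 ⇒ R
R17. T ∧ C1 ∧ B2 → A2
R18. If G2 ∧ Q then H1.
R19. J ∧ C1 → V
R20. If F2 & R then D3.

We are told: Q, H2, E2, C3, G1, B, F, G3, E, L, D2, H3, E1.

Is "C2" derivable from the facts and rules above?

Yes

X  (by R1: B, E2)
C1  (by R6: H2, B, G3)
T  (by R13: E, Q)
C  (by R14: X)
B2  (by R15: E1)
A2  (by R17: T, C1, B2)
R  (by R16: A2, E2)
D3  (by R9: R)
F3  (by R11: D3, C)
G  (by R8: F3)
C2  (by R7: G)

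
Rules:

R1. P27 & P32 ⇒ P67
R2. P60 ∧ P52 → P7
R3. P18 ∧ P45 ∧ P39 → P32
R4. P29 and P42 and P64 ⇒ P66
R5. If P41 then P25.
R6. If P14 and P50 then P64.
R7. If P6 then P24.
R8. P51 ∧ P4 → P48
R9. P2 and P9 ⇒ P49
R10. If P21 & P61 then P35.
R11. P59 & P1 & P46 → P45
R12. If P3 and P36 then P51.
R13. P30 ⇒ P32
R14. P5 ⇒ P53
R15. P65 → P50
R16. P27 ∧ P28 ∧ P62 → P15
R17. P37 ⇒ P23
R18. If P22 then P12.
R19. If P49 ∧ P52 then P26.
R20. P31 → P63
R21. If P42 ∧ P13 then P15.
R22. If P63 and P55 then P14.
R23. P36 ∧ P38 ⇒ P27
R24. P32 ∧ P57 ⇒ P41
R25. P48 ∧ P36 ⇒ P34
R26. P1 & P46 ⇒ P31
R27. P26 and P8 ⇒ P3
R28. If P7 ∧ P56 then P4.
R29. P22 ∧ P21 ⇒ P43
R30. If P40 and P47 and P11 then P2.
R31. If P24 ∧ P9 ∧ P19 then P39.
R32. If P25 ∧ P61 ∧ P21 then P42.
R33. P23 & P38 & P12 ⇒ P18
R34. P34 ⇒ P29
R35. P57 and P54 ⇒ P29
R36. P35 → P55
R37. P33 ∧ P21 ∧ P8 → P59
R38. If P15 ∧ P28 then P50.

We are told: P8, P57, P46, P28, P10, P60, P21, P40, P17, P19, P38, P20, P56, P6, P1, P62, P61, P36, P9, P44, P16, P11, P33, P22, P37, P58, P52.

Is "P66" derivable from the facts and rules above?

Forward chaining from the given facts derives: P7, P24, P35, P23, P12, P27, P31, P4, P43, P39, P18, P55, P59, P45, P15, P63, P14, P50, P32, P64, P41, P67, P25, P42.
The only rule concluding P66 is R4, which needs P29; that is never established.

No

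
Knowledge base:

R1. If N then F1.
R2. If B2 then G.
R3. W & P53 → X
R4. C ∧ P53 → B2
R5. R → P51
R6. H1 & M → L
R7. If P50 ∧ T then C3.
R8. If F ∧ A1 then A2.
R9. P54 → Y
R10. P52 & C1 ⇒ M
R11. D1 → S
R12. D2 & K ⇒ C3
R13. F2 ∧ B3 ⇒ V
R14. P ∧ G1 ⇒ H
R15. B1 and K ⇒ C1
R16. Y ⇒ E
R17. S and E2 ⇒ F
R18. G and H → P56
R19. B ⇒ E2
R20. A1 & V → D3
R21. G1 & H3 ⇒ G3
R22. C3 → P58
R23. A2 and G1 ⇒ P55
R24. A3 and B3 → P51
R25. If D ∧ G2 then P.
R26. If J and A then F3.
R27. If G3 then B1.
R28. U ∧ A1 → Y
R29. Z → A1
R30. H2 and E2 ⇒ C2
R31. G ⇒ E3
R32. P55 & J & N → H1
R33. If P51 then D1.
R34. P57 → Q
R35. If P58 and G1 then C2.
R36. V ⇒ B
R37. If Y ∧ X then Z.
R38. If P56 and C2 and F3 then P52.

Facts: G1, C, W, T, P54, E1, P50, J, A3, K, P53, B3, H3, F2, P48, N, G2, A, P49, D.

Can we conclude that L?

X  (by R3: W, P53)
B2  (by R4: C, P53)
C3  (by R7: P50, T)
Y  (by R9: P54)
V  (by R13: F2, B3)
G3  (by R21: G1, H3)
P58  (by R22: C3)
P51  (by R24: A3, B3)
P  (by R25: D, G2)
F3  (by R26: J, A)
B1  (by R27: G3)
D1  (by R33: P51)
C2  (by R35: P58, G1)
B  (by R36: V)
Z  (by R37: Y, X)
G  (by R2: B2)
S  (by R11: D1)
H  (by R14: P, G1)
C1  (by R15: B1, K)
P56  (by R18: G, H)
E2  (by R19: B)
A1  (by R29: Z)
P52  (by R38: P56, C2, F3)
M  (by R10: P52, C1)
F  (by R17: S, E2)
A2  (by R8: F, A1)
P55  (by R23: A2, G1)
H1  (by R32: P55, J, N)
L  (by R6: H1, M)

Yes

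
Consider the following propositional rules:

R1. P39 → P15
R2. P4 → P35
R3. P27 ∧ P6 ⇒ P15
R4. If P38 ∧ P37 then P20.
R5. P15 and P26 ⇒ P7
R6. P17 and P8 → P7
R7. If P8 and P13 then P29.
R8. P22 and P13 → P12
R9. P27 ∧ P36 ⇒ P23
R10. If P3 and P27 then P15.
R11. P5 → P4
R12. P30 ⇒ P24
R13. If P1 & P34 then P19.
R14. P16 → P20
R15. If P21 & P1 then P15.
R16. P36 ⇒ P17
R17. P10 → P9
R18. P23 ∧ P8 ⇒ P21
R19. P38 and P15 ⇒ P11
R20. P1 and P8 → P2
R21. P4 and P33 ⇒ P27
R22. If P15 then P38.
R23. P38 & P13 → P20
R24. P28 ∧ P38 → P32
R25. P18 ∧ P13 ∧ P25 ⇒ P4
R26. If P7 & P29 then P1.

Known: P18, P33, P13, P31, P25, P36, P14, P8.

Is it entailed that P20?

P29  (by R7: P8, P13)
P17  (by R16: P36)
P4  (by R25: P18, P13, P25)
P7  (by R6: P17, P8)
P27  (by R21: P4, P33)
P1  (by R26: P7, P29)
P23  (by R9: P27, P36)
P21  (by R18: P23, P8)
P15  (by R15: P21, P1)
P38  (by R22: P15)
P20  (by R23: P38, P13)

Yes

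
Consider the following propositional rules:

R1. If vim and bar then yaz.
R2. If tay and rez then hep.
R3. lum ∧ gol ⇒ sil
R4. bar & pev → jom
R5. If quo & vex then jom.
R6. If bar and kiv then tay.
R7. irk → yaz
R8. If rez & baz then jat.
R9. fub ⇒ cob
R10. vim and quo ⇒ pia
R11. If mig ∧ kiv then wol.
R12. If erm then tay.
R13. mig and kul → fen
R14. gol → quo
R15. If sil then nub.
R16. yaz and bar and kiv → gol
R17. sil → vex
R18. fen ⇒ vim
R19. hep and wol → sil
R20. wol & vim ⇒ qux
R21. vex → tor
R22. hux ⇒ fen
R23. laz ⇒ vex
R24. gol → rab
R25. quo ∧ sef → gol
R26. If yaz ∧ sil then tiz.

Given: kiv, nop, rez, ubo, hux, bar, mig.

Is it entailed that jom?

tay  (by R6: bar, kiv)
wol  (by R11: mig, kiv)
fen  (by R22: hux)
hep  (by R2: tay, rez)
vim  (by R18: fen)
sil  (by R19: hep, wol)
yaz  (by R1: vim, bar)
gol  (by R16: yaz, bar, kiv)
vex  (by R17: sil)
quo  (by R14: gol)
jom  (by R5: quo, vex)

Yes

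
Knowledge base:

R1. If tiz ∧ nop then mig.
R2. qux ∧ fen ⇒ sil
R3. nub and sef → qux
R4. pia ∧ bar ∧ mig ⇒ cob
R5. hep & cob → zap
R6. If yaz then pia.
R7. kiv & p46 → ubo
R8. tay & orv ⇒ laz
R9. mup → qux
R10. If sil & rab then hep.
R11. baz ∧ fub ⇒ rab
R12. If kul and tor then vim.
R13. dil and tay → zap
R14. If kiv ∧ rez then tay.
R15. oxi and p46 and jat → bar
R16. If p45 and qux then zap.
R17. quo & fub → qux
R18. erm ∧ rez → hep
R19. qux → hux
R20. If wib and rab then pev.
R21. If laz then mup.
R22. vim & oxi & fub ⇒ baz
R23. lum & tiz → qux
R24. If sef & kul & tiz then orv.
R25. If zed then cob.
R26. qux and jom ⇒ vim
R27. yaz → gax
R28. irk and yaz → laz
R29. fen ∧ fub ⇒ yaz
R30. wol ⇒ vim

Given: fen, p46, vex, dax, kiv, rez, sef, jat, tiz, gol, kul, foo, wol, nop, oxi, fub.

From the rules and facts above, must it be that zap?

mig  (by R1: tiz, nop)
tay  (by R14: kiv, rez)
bar  (by R15: oxi, p46, jat)
orv  (by R24: sef, kul, tiz)
yaz  (by R29: fen, fub)
vim  (by R30: wol)
pia  (by R6: yaz)
laz  (by R8: tay, orv)
mup  (by R21: laz)
baz  (by R22: vim, oxi, fub)
cob  (by R4: pia, bar, mig)
qux  (by R9: mup)
rab  (by R11: baz, fub)
sil  (by R2: qux, fen)
hep  (by R10: sil, rab)
zap  (by R5: hep, cob)

Yes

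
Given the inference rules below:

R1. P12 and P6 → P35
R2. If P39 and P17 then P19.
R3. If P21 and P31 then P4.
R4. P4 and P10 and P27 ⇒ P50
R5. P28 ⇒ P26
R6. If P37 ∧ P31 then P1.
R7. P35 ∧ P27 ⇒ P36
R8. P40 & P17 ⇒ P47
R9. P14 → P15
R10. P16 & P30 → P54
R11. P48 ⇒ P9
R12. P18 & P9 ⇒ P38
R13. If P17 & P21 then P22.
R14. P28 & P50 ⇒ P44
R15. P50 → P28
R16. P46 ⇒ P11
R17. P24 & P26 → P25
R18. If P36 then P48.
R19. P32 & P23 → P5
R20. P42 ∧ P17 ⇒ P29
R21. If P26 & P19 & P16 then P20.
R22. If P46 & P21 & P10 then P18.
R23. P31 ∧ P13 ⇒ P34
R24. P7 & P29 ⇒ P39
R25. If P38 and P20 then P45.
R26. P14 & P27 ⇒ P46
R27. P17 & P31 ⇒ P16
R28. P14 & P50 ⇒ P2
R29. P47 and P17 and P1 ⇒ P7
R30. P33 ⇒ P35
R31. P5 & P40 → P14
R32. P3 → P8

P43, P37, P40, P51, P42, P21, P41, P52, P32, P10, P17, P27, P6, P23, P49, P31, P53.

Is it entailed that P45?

No

Forward chaining from the given facts derives: P4, P50, P1, P47, P22, P28, P5, P29, P16, P7, P14, P26, P15, P44, P39, P46, P2, P19, P11, P20, P18.
The only rule concluding P45 is R25, which needs P38; that is never established.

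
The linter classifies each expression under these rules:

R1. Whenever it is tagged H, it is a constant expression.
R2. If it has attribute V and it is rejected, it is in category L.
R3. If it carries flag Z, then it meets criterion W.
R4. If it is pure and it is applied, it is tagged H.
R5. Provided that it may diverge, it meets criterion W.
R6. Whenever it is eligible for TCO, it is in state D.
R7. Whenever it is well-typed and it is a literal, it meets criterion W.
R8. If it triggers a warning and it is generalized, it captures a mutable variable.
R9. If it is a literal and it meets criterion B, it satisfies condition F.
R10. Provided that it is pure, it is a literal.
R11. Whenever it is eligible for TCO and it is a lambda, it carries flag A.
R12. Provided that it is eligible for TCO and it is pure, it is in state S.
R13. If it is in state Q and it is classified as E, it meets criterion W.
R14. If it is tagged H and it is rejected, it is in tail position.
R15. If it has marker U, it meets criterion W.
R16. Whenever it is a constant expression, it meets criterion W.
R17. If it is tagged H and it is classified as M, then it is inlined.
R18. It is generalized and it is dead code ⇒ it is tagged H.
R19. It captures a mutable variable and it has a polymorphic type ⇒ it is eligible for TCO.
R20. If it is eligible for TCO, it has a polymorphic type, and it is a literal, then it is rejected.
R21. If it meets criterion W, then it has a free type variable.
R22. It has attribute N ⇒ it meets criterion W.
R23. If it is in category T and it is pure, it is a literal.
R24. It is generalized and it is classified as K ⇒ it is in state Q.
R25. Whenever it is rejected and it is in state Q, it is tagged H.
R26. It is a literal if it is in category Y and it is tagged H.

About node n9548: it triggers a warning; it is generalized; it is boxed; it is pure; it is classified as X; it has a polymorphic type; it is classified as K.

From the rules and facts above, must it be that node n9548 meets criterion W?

By R8 (it triggers a warning, it is generalized): it captures a mutable variable.
By R10 (it is pure): it is a literal.
By R19 (it captures a mutable variable, it has a polymorphic type): it is eligible for TCO.
By R20 (it is eligible for TCO, it has a polymorphic type, it is a literal): it is rejected.
By R24 (it is generalized, it is classified as K): it is in state Q.
By R25 (it is rejected, it is in state Q): it is tagged H.
By R1 (it is tagged H): it is a constant expression.
By R16 (it is a constant expression): it meets criterion W.

Yes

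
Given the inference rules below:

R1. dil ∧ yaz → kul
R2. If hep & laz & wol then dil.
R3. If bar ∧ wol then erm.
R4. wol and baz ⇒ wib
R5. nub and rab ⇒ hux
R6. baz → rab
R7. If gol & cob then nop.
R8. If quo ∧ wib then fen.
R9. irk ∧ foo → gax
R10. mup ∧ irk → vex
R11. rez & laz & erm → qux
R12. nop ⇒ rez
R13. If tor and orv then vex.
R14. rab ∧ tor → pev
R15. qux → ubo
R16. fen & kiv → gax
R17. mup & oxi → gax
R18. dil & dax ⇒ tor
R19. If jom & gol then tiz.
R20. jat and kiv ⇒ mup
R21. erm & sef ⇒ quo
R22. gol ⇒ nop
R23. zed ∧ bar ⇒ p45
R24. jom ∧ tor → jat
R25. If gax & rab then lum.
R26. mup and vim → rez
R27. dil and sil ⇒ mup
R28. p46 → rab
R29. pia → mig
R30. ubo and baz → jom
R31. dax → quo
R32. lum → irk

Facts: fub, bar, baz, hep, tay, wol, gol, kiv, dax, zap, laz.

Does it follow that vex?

Yes

dil  (by R2: hep, laz, wol)
erm  (by R3: bar, wol)
wib  (by R4: wol, baz)
rab  (by R6: baz)
tor  (by R18: dil, dax)
nop  (by R22: gol)
quo  (by R31: dax)
fen  (by R8: quo, wib)
rez  (by R12: nop)
gax  (by R16: fen, kiv)
lum  (by R25: gax, rab)
irk  (by R32: lum)
qux  (by R11: rez, laz, erm)
ubo  (by R15: qux)
jom  (by R30: ubo, baz)
jat  (by R24: jom, tor)
mup  (by R20: jat, kiv)
vex  (by R10: mup, irk)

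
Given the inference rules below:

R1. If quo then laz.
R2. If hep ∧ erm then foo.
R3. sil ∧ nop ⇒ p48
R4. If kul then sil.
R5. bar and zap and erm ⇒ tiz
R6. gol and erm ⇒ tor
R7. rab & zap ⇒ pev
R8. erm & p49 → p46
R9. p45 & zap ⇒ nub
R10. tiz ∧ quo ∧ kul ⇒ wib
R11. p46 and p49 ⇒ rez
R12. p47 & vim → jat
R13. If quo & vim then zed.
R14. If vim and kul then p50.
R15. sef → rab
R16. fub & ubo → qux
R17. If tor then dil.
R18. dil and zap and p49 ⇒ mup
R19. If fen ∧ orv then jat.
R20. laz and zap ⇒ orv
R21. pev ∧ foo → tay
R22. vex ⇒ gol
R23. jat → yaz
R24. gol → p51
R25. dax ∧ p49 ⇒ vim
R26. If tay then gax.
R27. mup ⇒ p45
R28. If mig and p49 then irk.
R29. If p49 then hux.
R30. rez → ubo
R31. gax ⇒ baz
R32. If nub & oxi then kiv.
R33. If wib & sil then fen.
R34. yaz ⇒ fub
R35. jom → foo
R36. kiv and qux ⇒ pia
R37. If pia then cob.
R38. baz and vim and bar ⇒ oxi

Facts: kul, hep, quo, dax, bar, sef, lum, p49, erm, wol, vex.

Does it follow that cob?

Forward chaining from the given facts derives: laz, foo, sil, p46, rez, rab, gol, p51, vim, hux, ubo, tor, zed, p50, dil.
The only rule concluding cob is R37, which needs pia; that is never established.

No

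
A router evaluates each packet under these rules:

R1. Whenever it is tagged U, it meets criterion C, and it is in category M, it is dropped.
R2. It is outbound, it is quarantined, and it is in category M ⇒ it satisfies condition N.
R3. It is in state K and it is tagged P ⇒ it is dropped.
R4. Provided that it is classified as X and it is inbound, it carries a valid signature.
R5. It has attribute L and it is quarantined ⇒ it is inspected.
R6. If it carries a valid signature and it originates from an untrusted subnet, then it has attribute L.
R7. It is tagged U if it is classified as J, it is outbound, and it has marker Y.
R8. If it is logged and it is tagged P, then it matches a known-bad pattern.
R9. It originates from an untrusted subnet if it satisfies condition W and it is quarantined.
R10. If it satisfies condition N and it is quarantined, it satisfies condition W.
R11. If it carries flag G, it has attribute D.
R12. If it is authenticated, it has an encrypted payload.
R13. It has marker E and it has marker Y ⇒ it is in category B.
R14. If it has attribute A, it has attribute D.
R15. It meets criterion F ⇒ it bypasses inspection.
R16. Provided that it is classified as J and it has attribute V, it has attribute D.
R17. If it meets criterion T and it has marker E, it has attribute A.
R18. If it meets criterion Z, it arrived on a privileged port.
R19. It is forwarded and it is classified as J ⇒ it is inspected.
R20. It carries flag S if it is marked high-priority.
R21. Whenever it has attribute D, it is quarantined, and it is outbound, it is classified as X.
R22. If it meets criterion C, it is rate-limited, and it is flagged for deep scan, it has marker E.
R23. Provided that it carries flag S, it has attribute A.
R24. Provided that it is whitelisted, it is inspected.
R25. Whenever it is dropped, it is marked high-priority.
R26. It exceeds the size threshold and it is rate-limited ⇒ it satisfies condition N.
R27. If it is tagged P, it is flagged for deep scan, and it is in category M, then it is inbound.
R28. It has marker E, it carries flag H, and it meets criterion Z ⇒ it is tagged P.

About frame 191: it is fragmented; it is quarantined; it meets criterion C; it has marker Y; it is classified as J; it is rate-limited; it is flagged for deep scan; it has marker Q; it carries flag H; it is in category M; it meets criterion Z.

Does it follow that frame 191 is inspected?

No

Forward chaining from the given facts derives: arrived on a privileged port, has marker E, is tagged P, is in category B, is inbound.
Rules concluding "it is inspected": R5 needs "it has attribute L"; R19 needs "it is forwarded"; R24 needs "it is whitelisted" — none of these are established.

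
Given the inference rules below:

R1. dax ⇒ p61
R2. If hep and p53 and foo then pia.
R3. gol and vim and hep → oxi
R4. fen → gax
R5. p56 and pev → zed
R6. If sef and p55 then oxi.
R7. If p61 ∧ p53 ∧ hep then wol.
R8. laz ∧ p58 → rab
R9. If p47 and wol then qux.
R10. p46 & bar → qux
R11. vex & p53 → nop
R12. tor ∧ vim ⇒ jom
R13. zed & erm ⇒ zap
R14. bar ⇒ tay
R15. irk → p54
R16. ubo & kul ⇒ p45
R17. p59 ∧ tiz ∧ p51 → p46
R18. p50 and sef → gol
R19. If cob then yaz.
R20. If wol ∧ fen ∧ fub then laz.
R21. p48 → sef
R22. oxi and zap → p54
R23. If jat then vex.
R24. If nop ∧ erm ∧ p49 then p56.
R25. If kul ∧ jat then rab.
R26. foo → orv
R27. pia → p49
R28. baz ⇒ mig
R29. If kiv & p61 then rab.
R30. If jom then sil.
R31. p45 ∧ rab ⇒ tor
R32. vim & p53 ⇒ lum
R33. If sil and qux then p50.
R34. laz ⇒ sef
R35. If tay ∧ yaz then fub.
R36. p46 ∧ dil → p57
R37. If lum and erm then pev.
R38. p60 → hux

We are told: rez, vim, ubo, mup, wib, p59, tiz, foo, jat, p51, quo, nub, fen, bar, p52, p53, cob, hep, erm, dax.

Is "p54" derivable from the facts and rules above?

Forward chaining from the given facts derives: p61, pia, gax, wol, tay, p46, yaz, vex, orv, p49, lum, fub, pev, qux, nop, laz, p56, sef, zed, zap.
Rules concluding p54: R15 needs irk; R22 needs oxi — none of these are established.

No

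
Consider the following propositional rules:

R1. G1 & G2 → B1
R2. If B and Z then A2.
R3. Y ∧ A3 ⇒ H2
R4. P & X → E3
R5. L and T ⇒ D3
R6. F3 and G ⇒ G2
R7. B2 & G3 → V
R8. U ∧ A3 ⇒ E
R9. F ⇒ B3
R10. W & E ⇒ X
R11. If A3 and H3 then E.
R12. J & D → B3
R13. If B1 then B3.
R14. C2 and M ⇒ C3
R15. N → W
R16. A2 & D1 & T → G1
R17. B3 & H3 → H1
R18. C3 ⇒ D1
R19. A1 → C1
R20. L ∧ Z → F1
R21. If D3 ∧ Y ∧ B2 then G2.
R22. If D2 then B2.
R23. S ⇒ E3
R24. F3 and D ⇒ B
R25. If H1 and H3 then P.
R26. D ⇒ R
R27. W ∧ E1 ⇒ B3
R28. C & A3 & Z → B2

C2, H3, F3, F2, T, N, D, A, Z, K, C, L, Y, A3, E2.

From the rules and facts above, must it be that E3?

Forward chaining from the given facts derives: H2, D3, E, W, F1, B, R, B2, A2, X, G2.
Rules concluding E3: R4 needs P; R23 needs S — none of these are established.

No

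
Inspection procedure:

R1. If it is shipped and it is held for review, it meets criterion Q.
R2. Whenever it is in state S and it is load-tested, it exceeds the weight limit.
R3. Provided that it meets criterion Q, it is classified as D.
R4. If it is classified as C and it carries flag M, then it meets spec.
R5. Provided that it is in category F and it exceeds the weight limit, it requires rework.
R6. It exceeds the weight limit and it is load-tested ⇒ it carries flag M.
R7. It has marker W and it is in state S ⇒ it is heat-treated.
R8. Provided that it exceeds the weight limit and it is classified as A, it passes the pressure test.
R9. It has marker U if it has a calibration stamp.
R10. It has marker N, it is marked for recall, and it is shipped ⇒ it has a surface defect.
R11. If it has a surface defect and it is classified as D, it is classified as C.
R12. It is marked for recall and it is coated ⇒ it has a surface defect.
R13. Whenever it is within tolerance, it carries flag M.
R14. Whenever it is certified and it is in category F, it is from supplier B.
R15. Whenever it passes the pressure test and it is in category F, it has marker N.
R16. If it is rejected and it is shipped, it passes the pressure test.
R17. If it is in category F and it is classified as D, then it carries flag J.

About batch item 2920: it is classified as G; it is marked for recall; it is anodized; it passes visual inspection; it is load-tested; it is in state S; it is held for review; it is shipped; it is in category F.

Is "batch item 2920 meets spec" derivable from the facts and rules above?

Forward chaining from the given facts derives: meets criterion Q, exceeds the weight limit, is classified as D, requires rework, carries flag M, carries flag J.
The only rule concluding "it meets spec" is R4, which needs "it is classified as C"; that is never established.

No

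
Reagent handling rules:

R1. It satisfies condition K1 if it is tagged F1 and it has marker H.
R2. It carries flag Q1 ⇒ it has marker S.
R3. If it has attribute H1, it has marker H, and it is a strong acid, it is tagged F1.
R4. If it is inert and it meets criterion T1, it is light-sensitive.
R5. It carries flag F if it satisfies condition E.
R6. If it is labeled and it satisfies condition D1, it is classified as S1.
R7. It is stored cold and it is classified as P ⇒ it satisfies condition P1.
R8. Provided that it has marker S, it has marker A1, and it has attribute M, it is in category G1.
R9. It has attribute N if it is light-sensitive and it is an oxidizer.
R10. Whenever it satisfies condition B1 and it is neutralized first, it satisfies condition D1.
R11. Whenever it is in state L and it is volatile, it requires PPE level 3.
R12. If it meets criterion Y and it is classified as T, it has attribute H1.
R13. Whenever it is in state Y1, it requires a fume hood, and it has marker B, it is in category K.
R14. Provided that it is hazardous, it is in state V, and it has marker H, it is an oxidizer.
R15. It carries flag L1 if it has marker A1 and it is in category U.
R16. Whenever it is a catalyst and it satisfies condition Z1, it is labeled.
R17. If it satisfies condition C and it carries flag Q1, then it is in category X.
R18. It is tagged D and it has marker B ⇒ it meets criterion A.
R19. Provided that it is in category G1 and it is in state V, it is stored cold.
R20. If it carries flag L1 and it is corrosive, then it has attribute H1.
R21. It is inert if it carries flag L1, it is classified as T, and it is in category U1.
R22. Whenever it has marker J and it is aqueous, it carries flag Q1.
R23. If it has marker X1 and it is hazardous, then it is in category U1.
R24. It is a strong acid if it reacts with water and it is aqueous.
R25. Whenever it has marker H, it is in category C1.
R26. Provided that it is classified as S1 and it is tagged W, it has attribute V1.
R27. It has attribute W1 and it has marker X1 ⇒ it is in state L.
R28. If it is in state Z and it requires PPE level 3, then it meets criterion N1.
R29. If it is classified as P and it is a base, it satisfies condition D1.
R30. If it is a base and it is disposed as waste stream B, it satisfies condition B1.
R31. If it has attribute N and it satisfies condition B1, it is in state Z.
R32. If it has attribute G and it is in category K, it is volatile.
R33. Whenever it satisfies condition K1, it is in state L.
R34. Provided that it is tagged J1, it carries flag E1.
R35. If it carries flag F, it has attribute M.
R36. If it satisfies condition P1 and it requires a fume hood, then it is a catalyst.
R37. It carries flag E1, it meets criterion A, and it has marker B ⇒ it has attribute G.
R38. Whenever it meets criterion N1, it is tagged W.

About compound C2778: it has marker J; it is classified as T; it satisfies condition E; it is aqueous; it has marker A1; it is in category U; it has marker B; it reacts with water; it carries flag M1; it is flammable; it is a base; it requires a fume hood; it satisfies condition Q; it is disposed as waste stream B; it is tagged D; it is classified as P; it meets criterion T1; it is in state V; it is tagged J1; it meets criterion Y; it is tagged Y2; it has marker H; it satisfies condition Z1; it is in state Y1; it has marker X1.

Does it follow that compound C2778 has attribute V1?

No

Forward chaining from the given facts derives: carries flag F, has attribute H1, is in category K, carries flag L1, meets criterion A, carries flag Q1, is a strong acid, is in category C1, satisfies condition D1, satisfies condition B1, carries flag E1, has attribute M, has attribute G, has marker S, is tagged F1, is in category G1, is stored cold, is volatile, satisfies condition K1, satisfies condition P1, is in state L, is a catalyst, requires PPE level 3, is labeled, is classified as S1.
The only rule concluding "it has attribute V1" is R26, which needs "it is tagged W"; that is never established.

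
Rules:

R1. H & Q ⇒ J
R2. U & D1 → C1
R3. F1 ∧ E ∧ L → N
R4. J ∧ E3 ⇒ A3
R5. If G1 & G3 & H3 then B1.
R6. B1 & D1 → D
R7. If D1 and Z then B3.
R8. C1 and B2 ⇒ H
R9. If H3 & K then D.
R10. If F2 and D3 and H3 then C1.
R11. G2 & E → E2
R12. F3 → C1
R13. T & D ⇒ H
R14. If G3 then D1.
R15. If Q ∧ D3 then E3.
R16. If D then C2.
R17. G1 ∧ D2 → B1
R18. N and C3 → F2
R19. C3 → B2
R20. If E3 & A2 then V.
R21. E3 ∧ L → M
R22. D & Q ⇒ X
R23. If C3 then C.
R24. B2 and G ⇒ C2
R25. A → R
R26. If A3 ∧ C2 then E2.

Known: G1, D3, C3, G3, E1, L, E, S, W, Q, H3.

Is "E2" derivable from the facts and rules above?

Forward chaining from the given facts derives: B1, D1, E3, B2, M, C, D, C2, X.
Rules concluding E2: R11 needs G2; R26 needs A3 — none of these are established.

No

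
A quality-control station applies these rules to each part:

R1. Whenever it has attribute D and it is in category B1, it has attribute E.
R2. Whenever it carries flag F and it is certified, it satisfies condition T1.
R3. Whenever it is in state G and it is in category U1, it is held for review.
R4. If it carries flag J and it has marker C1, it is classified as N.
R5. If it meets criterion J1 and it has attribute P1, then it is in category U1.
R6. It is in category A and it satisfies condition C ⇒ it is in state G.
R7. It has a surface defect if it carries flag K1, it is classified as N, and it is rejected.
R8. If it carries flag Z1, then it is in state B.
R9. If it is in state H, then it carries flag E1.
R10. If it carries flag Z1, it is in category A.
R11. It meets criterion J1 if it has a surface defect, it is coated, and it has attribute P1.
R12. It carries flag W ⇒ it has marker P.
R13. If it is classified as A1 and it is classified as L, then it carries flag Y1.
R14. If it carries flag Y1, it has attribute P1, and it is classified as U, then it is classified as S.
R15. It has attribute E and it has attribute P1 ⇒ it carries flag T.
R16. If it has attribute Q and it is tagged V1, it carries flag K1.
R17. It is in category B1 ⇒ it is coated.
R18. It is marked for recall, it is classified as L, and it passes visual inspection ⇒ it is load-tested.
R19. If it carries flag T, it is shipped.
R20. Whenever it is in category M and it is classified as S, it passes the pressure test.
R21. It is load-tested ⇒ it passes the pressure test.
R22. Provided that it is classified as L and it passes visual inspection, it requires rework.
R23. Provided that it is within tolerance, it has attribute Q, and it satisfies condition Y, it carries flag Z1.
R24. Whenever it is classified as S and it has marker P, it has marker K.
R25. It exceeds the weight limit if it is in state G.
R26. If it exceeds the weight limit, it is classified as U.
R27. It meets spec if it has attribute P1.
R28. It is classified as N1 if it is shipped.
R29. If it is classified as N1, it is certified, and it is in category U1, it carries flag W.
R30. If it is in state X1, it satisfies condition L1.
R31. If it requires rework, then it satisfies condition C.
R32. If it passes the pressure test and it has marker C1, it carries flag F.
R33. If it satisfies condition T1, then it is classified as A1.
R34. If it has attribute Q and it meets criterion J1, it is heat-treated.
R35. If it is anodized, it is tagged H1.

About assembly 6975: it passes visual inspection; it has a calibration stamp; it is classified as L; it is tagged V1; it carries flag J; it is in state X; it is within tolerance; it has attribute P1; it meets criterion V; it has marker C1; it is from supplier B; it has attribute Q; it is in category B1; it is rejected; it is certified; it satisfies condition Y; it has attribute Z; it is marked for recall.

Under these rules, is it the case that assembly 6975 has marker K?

No

Forward chaining from the given facts derives: is classified as N, carries flag K1, is coated, is load-tested, passes the pressure test, requires rework, carries flag Z1, meets spec, satisfies condition C, carries flag F, satisfies condition T1, has a surface defect, is in state B, is in category A, meets criterion J1, is classified as A1, is heat-treated, is in category U1, is in state G, carries flag Y1, exceeds the weight limit, is classified as U, is held for review, is classified as S.
The only rule concluding "it has marker K" is R24, which needs "it has marker P"; that is never established.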